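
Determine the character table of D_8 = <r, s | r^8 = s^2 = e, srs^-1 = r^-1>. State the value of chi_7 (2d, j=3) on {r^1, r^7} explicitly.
Conjugacy classes: {e} of size 1, {r^4} of size 1, {r^1, r^7} of size 2, {r^2, r^6} of size 2, {r^3, r^5} of size 2, {s, sr^2, ...} of size 4, {sr, sr^3, ...} of size 4.
Character table:
  irrep \ class              {e} (size 1)  {r^4} (size 1)  {r^1, r^7} (size 2)  {r^2, r^6} (size 2)  {r^3, r^5} (size 2)  {s, sr^2, ...} (size 4)  {sr, sr^3, ...} (size 4)
  chi_1 (triv)               1             1               1                    1                    1                    1                        1                       
  chi_2 (sign: r->1, s->-1)  1             1               1                    1                    1                    -1                       -1                      
  chi_3 (r->-1, s->1)        1             1               -1                   1                    -1                   1                        -1                      
  chi_4 (r->-1, s->-1)       1             1               -1                   1                    -1                   -1                       1                       
  chi_5 (2d, j=1)            2             -2              sqrt(2)              0                    -sqrt(2)             0                        0                       
  chi_6 (2d, j=2)            2             2               0                    -2                   0                    0                        0                       
  chi_7 (2d, j=3)            2             -2              -sqrt(2)             0                    sqrt(2)              0                        0                       

Spot check: chi_7 (2d, j=3) on {r^1, r^7} = -sqrt(2).

Reasoning: D_8 has order 2*8 = 16 with 7 conjugacy classes, hence 7 irreducibles. Sum of squared dims 1 + 1 + 1 + 1 + 4 + 4 + 4 = 16 = |G|. Linear characters come from the abelianisation; the 2-dimensional irreps have character r^k -> 2*cos(2*pi*j*k/8), reflections -> 0.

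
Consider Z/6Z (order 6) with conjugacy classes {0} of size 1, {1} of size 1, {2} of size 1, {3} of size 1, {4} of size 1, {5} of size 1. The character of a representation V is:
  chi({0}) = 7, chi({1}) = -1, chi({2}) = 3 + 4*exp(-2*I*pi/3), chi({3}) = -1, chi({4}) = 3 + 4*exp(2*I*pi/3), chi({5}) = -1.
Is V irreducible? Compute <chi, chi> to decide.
Not irreducible (reducible): <chi, chi> = 13 > 1.

Solution. <chi, chi> = (1/|G|) sum_C |C| * |chi(C)|^2 = (1/6)[1*|7|^2 + 1*|-1|^2 + 1*|3 + 4*exp(-2*I*pi/3)|^2 + 1*|-1|^2 + 1*|3 + 4*exp(2*I*pi/3)|^2 + 1*|-1|^2]
  = (1/6)[(49) + (1) + (13) + (1) + (13) + (1)] = 78/6 = 13.
(Exp terms are combined using exp(i*s)*conj(exp(i*t)) = exp(i*(s-t)), and sums of them are collapsed using the identity that for every m > 1 the m distinct m-th roots of unity sum to 0, e.g. 1 + exp(2*I*pi/3) + exp(-2*I*pi/3) = 0.)
A character is irreducible iff <chi, chi> = 1, so this representation is reducible.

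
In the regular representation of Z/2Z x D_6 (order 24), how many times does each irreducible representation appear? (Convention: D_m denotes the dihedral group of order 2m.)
Each irreducible V_i of dimension d_i appears with multiplicity d_i, i.e. rho_reg = (direct sum over all irreducibles V_i) d_i V_i. The irreducible dimensions for Z/2Z x D_6 are 1, 1, 1, 1, 1, 1, 1, 1, 2, 2, 2, 2: 8 irreducibles of dimension 1, each with multiplicity 1; 4 irreducibles of dimension 2, each with multiplicity 2. Total dimension 8*1*1 + 4*2*2 = 24 = |G|.

Justification: General theorem: in the regular representation of a finite group G, each irreducible appears with multiplicity equal to its dimension. Check: dim(rho_reg) = sum d_i^2 = 1 + 1 + 1 + 1 + 1 + 1 + 1 + 1 + 4 + 4 + 4 + 4 = 24 = |G|.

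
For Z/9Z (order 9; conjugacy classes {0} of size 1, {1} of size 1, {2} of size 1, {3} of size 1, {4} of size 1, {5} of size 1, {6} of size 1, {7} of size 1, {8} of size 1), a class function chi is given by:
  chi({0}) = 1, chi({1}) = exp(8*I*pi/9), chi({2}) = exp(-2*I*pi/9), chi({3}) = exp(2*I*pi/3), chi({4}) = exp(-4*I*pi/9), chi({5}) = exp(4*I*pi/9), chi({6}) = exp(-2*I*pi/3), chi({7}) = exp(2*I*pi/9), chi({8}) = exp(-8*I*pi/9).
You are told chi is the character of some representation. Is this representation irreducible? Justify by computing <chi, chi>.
Irreducible: <chi, chi> = 1.

Proof sketch: <chi, chi> = (1/|G|) sum_C |C| * |chi(C)|^2 = (1/9)[1*|1|^2 + 1*|exp(8*I*pi/9)|^2 + 1*|exp(-2*I*pi/9)|^2 + 1*|exp(2*I*pi/3)|^2 + 1*|exp(-4*I*pi/9)|^2 + 1*|exp(4*I*pi/9)|^2 + 1*|exp(-2*I*pi/3)|^2 + 1*|exp(2*I*pi/9)|^2 + 1*|exp(-8*I*pi/9)|^2]
  = (1/9)[(1) + (1) + (1) + (1) + (1) + (1) + (1) + (1) + (1)] = 9/9 = 1.
(Exp terms are combined using exp(i*s)*conj(exp(i*t)) = exp(i*(s-t)), and sums of them are collapsed using the identity that for every m > 1 the m distinct m-th roots of unity sum to 0, e.g. 1 + exp(2*I*pi/3) + exp(-2*I*pi/3) = 0.)
A character is irreducible iff <chi, chi> = 1, so this representation is irreducible.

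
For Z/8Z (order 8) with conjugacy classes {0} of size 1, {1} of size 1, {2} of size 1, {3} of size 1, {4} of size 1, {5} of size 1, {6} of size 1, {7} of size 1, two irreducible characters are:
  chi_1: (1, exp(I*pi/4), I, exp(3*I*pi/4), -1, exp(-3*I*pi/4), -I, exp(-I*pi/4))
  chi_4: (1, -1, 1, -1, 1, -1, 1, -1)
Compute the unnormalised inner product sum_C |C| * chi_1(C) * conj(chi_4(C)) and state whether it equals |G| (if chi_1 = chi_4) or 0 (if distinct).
Sum = 0; so <chi_1, chi_4> = 0 (distinct irreducibles are orthogonal).

Details: Compute term by term over conjugacy classes (|C| * chi_1(C) * conj(chi_4(C))):
  1*(1)*conj(1) + 1*(exp(I*pi/4))*conj(-1) + 1*(I)*conj(1) + 1*(exp(3*I*pi/4))*conj(-1) + 1*(-1)*conj(1) + 1*(exp(-3*I*pi/4))*conj(-1) + 1*(-I)*conj(1) + 1*(exp(-I*pi/4))*conj(-1)
  = (1) + (-exp(I*pi/4)) + (I) + (-exp(3*I*pi/4)) + (-1) + (-exp(-3*I*pi/4)) + (-I) + (-exp(-I*pi/4))
  = 0.
(Exp terms are combined using exp(i*s)*conj(exp(i*t)) = exp(i*(s-t)), and sums of them are collapsed using the identity that for every m > 1 the m distinct m-th roots of unity sum to 0, e.g. 1 + exp(2*I*pi/3) + exp(-2*I*pi/3) = 0.)
Dividing by |G| = 8 gives 0/8 = 0, matching the row-orthogonality relation <chi_1, chi_4> = [chi_1 = chi_4].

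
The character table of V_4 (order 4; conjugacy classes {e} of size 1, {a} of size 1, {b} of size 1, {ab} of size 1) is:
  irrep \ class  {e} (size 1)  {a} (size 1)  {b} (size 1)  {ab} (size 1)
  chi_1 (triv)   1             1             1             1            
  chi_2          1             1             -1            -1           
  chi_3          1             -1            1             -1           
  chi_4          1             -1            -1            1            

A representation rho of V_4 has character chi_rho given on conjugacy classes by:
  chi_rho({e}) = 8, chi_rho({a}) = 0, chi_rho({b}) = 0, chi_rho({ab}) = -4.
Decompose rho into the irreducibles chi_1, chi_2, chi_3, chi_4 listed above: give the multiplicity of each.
Multiplicities: chi_1: 1, chi_2: 3, chi_3: 3, chi_4: 1.

Explanation: Use <chi_rho, chi> = (1/|G|) sum_C |C| * chi_rho(C) * conj(chi(C)) with |G| = 4 for each irreducible chi in the table:
  <chi_rho, chi_1> = (1/4)[1*(8)*conj(1) + 1*(0)*conj(1) + 1*(0)*conj(1) + 1*(-4)*conj(1)]
      = (1/4)[(8) + (0) + (0) + (-4)] = 4/4 = 1
  <chi_rho, chi_2> = (1/4)[1*(8)*conj(1) + 1*(0)*conj(1) + 1*(0)*conj(-1) + 1*(-4)*conj(-1)]
      = (1/4)[(8) + (0) + (0) + (4)] = 12/4 = 3
  <chi_rho, chi_3> = (1/4)[1*(8)*conj(1) + 1*(0)*conj(-1) + 1*(0)*conj(1) + 1*(-4)*conj(-1)]
      = (1/4)[(8) + (0) + (0) + (4)] = 12/4 = 3
  <chi_rho, chi_4> = (1/4)[1*(8)*conj(1) + 1*(0)*conj(-1) + 1*(0)*conj(-1) + 1*(-4)*conj(1)]
      = (1/4)[(8) + (0) + (0) + (-4)] = 4/4 = 1
Dimension check: dim(rho) = sum (mult * dim) = 1*1 + 3*1 + 3*1 + 1*1 = 8 = chi_rho(e) = 8.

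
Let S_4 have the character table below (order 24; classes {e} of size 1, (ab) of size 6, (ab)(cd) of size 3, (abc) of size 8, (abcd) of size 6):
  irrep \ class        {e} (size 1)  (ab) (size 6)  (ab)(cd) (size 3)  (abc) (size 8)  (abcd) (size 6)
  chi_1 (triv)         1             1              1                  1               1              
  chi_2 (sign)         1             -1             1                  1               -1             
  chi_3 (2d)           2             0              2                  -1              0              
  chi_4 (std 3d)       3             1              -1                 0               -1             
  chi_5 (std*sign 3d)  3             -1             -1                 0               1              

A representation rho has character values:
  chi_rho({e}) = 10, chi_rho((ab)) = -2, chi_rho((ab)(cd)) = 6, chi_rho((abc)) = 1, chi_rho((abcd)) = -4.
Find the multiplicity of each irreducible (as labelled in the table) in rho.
Multiplicities: chi_1: 0, chi_2: 3, chi_3: 2, chi_4: 1, chi_5: 0.

Reasoning: Use <chi_rho, chi> = (1/|G|) sum_C |C| * chi_rho(C) * conj(chi(C)) with |G| = 24 for each irreducible chi in the table:
  <chi_rho, chi_1> = (1/24)[1*(10)*conj(1) + 6*(-2)*conj(1) + 3*(6)*conj(1) + 8*(1)*conj(1) + 6*(-4)*conj(1)]
      = (1/24)[(10) + (-12) + (18) + (8) + (-24)] = 0/24 = 0
  <chi_rho, chi_2> = (1/24)[1*(10)*conj(1) + 6*(-2)*conj(-1) + 3*(6)*conj(1) + 8*(1)*conj(1) + 6*(-4)*conj(-1)]
      = (1/24)[(10) + (12) + (18) + (8) + (24)] = 72/24 = 3
  <chi_rho, chi_3> = (1/24)[1*(10)*conj(2) + 6*(-2)*conj(0) + 3*(6)*conj(2) + 8*(1)*conj(-1) + 6*(-4)*conj(0)]
      = (1/24)[(20) + (0) + (36) + (-8) + (0)] = 48/24 = 2
  <chi_rho, chi_4> = (1/24)[1*(10)*conj(3) + 6*(-2)*conj(1) + 3*(6)*conj(-1) + 8*(1)*conj(0) + 6*(-4)*conj(-1)]
      = (1/24)[(30) + (-12) + (-18) + (0) + (24)] = 24/24 = 1
  <chi_rho, chi_5> = (1/24)[1*(10)*conj(3) + 6*(-2)*conj(-1) + 3*(6)*conj(-1) + 8*(1)*conj(0) + 6*(-4)*conj(1)]
      = (1/24)[(30) + (12) + (-18) + (0) + (-24)] = 0/24 = 0
Dimension check: dim(rho) = sum (mult * dim) = 0*1 + 3*1 + 2*2 + 1*3 + 0*3 = 10 = chi_rho(e) = 10.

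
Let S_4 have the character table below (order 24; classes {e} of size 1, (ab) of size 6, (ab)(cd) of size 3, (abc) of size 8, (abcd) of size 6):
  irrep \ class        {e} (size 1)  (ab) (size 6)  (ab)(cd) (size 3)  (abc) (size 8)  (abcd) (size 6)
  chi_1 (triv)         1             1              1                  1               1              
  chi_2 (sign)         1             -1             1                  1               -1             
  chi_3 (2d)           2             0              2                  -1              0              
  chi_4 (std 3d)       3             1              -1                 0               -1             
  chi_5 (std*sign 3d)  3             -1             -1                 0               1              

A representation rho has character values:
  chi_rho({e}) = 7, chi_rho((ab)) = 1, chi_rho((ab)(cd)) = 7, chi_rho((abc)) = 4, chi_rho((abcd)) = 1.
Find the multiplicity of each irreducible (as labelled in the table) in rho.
Multiplicities: chi_1: 3, chi_2: 2, chi_3: 1, chi_4: 0, chi_5: 0.

Working: Use <chi_rho, chi> = (1/|G|) sum_C |C| * chi_rho(C) * conj(chi(C)) with |G| = 24 for each irreducible chi in the table:
  <chi_rho, chi_1> = (1/24)[1*(7)*conj(1) + 6*(1)*conj(1) + 3*(7)*conj(1) + 8*(4)*conj(1) + 6*(1)*conj(1)]
      = (1/24)[(7) + (6) + (21) + (32) + (6)] = 72/24 = 3
  <chi_rho, chi_2> = (1/24)[1*(7)*conj(1) + 6*(1)*conj(-1) + 3*(7)*conj(1) + 8*(4)*conj(1) + 6*(1)*conj(-1)]
      = (1/24)[(7) + (-6) + (21) + (32) + (-6)] = 48/24 = 2
  <chi_rho, chi_3> = (1/24)[1*(7)*conj(2) + 6*(1)*conj(0) + 3*(7)*conj(2) + 8*(4)*conj(-1) + 6*(1)*conj(0)]
      = (1/24)[(14) + (0) + (42) + (-32) + (0)] = 24/24 = 1
  <chi_rho, chi_4> = (1/24)[1*(7)*conj(3) + 6*(1)*conj(1) + 3*(7)*conj(-1) + 8*(4)*conj(0) + 6*(1)*conj(-1)]
      = (1/24)[(21) + (6) + (-21) + (0) + (-6)] = 0/24 = 0
  <chi_rho, chi_5> = (1/24)[1*(7)*conj(3) + 6*(1)*conj(-1) + 3*(7)*conj(-1) + 8*(4)*conj(0) + 6*(1)*conj(1)]
      = (1/24)[(21) + (-6) + (-21) + (0) + (6)] = 0/24 = 0
Dimension check: dim(rho) = sum (mult * dim) = 3*1 + 2*1 + 1*2 + 0*3 + 0*3 = 7 = chi_rho(e) = 7.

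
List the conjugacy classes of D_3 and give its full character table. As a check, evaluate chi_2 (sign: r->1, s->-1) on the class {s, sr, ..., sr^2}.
Conjugacy classes: {e} of size 1, {r^1, r^2} of size 2, {s, sr, ..., sr^2} of size 3.
Character table:
  irrep \ class              {e} (size 1)  {r^1, r^2} (size 2)  {s, sr, ..., sr^2} (size 3)
  chi_1 (triv)               1             1                    1                          
  chi_2 (sign: r->1, s->-1)  1             1                    -1                         
  chi_3 (2d, j=1)            2             -1                   0                          

Spot check: chi_2 (sign: r->1, s->-1) on {s, sr, ..., sr^2} = -1.

Why: D_3 has order 2*3 = 6 with 3 conjugacy classes, hence 3 irreducibles. Sum of squared dims 1 + 1 + 4 = 6 = |G|. Linear characters come from the abelianisation; the 2-dimensional irreps have character r^k -> 2*cos(2*pi*j*k/3), reflections -> 0.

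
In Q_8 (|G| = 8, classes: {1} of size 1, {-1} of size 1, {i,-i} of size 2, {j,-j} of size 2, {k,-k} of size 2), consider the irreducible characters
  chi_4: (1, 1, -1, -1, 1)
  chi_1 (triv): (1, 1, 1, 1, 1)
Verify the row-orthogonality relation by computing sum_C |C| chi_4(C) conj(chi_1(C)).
Sum = 0; so <chi_4, chi_1> = 0 (distinct irreducibles are orthogonal).

Reasoning: Compute term by term over conjugacy classes (|C| * chi_4(C) * conj(chi_1(C))):
  1*(1)*conj(1) + 1*(1)*conj(1) + 2*(-1)*conj(1) + 2*(-1)*conj(1) + 2*(1)*conj(1)
  = (1) + (1) + (-2) + (-2) + (2)
  = 0.
Dividing by |G| = 8 gives 0/8 = 0, matching the row-orthogonality relation <chi_4, chi_1> = [chi_4 = chi_1].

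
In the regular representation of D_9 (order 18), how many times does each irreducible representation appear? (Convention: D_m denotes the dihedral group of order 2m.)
Each irreducible V_i of dimension d_i appears with multiplicity d_i, i.e. rho_reg = (direct sum over all irreducibles V_i) d_i V_i. The irreducible dimensions for D_9 are 1, 1, 2, 2, 2, 2: 2 irreducibles of dimension 1, each with multiplicity 1; 4 irreducibles of dimension 2, each with multiplicity 2. Total dimension 2*1*1 + 4*2*2 = 18 = |G|.

Argument: General theorem: in the regular representation of a finite group G, each irreducible appears with multiplicity equal to its dimension. Check: dim(rho_reg) = sum d_i^2 = 1 + 1 + 4 + 4 + 4 + 4 = 18 = |G|.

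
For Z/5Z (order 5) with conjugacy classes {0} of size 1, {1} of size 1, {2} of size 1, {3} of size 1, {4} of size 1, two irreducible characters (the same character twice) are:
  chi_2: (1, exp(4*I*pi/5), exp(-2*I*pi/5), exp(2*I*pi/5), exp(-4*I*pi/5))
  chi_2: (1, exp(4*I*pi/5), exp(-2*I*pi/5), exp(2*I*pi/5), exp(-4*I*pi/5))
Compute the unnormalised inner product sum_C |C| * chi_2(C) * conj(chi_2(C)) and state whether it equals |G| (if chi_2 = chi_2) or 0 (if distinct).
Sum = 5 = |G| = 5; so <chi_2, chi_2> = 1 (norm-1 confirms irreducibility).

Justification: Compute term by term over conjugacy classes (|C| * chi_2(C) * conj(chi_2(C))):
  1*(1)*conj(1) + 1*(exp(4*I*pi/5))*conj(exp(4*I*pi/5)) + 1*(exp(-2*I*pi/5))*conj(exp(-2*I*pi/5)) + 1*(exp(2*I*pi/5))*conj(exp(2*I*pi/5)) + 1*(exp(-4*I*pi/5))*conj(exp(-4*I*pi/5))
  = (1) + (1) + (1) + (1) + (1)
  = 5.
(Exp terms are combined using exp(i*s)*conj(exp(i*t)) = exp(i*(s-t)), and sums of them are collapsed using the identity that for every m > 1 the m distinct m-th roots of unity sum to 0, e.g. 1 + exp(2*I*pi/3) + exp(-2*I*pi/3) = 0.)
Dividing by |G| = 5 gives 5/5 = 1, matching the row-orthogonality relation <chi_2, chi_2> = [chi_2 = chi_2].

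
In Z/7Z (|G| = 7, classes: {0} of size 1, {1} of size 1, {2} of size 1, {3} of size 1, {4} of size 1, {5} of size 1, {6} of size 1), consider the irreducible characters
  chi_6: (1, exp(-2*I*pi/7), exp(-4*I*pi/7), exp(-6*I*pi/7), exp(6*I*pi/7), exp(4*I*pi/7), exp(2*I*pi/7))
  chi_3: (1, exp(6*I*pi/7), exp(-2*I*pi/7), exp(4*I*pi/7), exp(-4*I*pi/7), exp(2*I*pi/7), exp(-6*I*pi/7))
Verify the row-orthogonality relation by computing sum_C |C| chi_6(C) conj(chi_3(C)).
Sum = 0; so <chi_6, chi_3> = 0 (distinct irreducibles are orthogonal).

Justification: Compute term by term over conjugacy classes (|C| * chi_6(C) * conj(chi_3(C))):
  1*(1)*conj(1) + 1*(exp(-2*I*pi/7))*conj(exp(6*I*pi/7)) + 1*(exp(-4*I*pi/7))*conj(exp(-2*I*pi/7)) + 1*(exp(-6*I*pi/7))*conj(exp(4*I*pi/7)) + 1*(exp(6*I*pi/7))*conj(exp(-4*I*pi/7)) + 1*(exp(4*I*pi/7))*conj(exp(2*I*pi/7)) + 1*(exp(2*I*pi/7))*conj(exp(-6*I*pi/7))
  = (1) + (exp(6*I*pi/7)) + (exp(-2*I*pi/7)) + (exp(4*I*pi/7)) + (exp(-4*I*pi/7)) + (exp(2*I*pi/7)) + (exp(-6*I*pi/7))
  = 0.
(Exp terms are combined using exp(i*s)*conj(exp(i*t)) = exp(i*(s-t)), and sums of them are collapsed using the identity that for every m > 1 the m distinct m-th roots of unity sum to 0, e.g. 1 + exp(2*I*pi/3) + exp(-2*I*pi/3) = 0.)
Dividing by |G| = 7 gives 0/7 = 0, matching the row-orthogonality relation <chi_6, chi_3> = [chi_6 = chi_3].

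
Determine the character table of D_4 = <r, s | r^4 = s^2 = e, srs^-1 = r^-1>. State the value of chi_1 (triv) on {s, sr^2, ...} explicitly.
Conjugacy classes: {e} of size 1, {r^2} of size 1, {r^1, r^3} of size 2, {s, sr^2, ...} of size 2, {sr, sr^3, ...} of size 2.
Character table:
  irrep \ class              {e} (size 1)  {r^2} (size 1)  {r^1, r^3} (size 2)  {s, sr^2, ...} (size 2)  {sr, sr^3, ...} (size 2)
  chi_1 (triv)               1             1               1                    1                        1                       
  chi_2 (sign: r->1, s->-1)  1             1               1                    -1                       -1                      
  chi_3 (r->-1, s->1)        1             1               -1                   1                        -1                      
  chi_4 (r->-1, s->-1)       1             1               -1                   -1                       1                       
  chi_5 (2d, j=1)            2             -2              0                    0                        0                       

Spot check: chi_1 (triv) on {s, sr^2, ...} = 1.

Argument: D_4 has order 2*4 = 8 with 5 conjugacy classes, hence 5 irreducibles. Sum of squared dims 1 + 1 + 1 + 1 + 4 = 8 = |G|. Linear characters come from the abelianisation; the 2-dimensional irreps have character r^k -> 2*cos(2*pi*j*k/4), reflections -> 0.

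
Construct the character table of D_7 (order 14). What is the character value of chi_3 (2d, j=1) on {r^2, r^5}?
Conjugacy classes: {e} of size 1, {r^1, r^6} of size 2, {r^2, r^5} of size 2, {r^3, r^4} of size 2, {s, sr, ..., sr^6} of size 7.
Character table:
  irrep \ class              {e} (size 1)  {r^1, r^6} (size 2)  {r^2, r^5} (size 2)  {r^3, r^4} (size 2)  {s, sr, ..., sr^6} (size 7)
  chi_1 (triv)               1             1                    1                    1                    1                          
  chi_2 (sign: r->1, s->-1)  1             1                    1                    1                    -1                         
  chi_3 (2d, j=1)            2             2*cos(2*pi/7)        -2*cos(3*pi/7)       -2*cos(pi/7)         0                          
  chi_4 (2d, j=2)            2             -2*cos(3*pi/7)       -2*cos(pi/7)         2*cos(2*pi/7)        0                          
  chi_5 (2d, j=3)            2             -2*cos(pi/7)         2*cos(2*pi/7)        -2*cos(3*pi/7)       0                          

Spot check: chi_3 (2d, j=1) on {r^2, r^5} = -2*cos(3*pi/7).

Derivation: D_7 has order 2*7 = 14 with 5 conjugacy classes, hence 5 irreducibles. Sum of squared dims 1 + 1 + 4 + 4 + 4 = 14 = |G|. Linear characters come from the abelianisation; the 2-dimensional irreps have character r^k -> 2*cos(2*pi*j*k/7), reflections -> 0.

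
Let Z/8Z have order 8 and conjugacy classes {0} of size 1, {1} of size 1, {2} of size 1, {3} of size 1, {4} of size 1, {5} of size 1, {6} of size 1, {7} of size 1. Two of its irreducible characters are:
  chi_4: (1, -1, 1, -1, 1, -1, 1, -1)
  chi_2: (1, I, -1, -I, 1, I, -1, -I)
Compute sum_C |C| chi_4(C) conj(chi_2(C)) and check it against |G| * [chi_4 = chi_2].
Sum = 0; so <chi_4, chi_2> = 0 (distinct irreducibles are orthogonal).

Argument: Compute term by term over conjugacy classes (|C| * chi_4(C) * conj(chi_2(C))):
  1*(1)*conj(1) + 1*(-1)*conj(I) + 1*(1)*conj(-1) + 1*(-1)*conj(-I) + 1*(1)*conj(1) + 1*(-1)*conj(I) + 1*(1)*conj(-1) + 1*(-1)*conj(-I)
  = (1) + (I) + (-1) + (-I) + (1) + (I) + (-1) + (-I)
  = 0.
(Exp terms are combined using exp(i*s)*conj(exp(i*t)) = exp(i*(s-t)), and sums of them are collapsed using the identity that for every m > 1 the m distinct m-th roots of unity sum to 0, e.g. 1 + exp(2*I*pi/3) + exp(-2*I*pi/3) = 0.)
Dividing by |G| = 8 gives 0/8 = 0, matching the row-orthogonality relation <chi_4, chi_2> = [chi_4 = chi_2].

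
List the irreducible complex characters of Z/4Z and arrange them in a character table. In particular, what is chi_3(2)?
Character table of Z/4Z (irreps indexed chi_0,...,chi_3 with chi_k(m) = zeta_4^(k*m), zeta_4 = exp(2*pi*i/4)):
  irrep \ class  {0} (size 1)  {1} (size 1)  {2} (size 1)  {3} (size 1)
  chi_0          1             1             1             1           
  chi_1          1             I             -1            -I          
  chi_2          1             -1            1             -1          
  chi_3          1             -I            -1            I           

Spot check: chi_3(2) = zeta_4^(3*2) = zeta_4^6 = -1.

Working: Z/4Z is abelian, so all 4 irreducible complex representations are 1-dimensional. They are given by chi_k(m) = zeta_4^(k*m) for k = 0,...,3. Row orthogonality: sum_m chi_k(m) conj(chi_l(m)) = 4 * [k = l].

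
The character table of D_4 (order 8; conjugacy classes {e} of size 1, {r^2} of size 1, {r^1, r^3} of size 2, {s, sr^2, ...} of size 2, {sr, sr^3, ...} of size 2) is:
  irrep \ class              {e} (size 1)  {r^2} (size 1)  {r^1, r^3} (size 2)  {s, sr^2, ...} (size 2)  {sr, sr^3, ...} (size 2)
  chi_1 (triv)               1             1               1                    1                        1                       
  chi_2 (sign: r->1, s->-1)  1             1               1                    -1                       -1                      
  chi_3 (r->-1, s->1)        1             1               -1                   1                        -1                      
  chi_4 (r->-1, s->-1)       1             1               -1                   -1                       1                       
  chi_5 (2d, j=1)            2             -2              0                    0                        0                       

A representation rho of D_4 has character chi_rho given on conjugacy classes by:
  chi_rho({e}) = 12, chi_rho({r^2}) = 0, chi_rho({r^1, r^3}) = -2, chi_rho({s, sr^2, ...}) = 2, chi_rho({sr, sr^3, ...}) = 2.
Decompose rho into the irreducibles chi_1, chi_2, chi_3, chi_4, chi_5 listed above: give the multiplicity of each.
Multiplicities: chi_1: 2, chi_2: 0, chi_3: 2, chi_4: 2, chi_5: 3.

Derivation: Use <chi_rho, chi> = (1/|G|) sum_C |C| * chi_rho(C) * conj(chi(C)) with |G| = 8 for each irreducible chi in the table:
  <chi_rho, chi_1> = (1/8)[1*(12)*conj(1) + 1*(0)*conj(1) + 2*(-2)*conj(1) + 2*(2)*conj(1) + 2*(2)*conj(1)]
      = (1/8)[(12) + (0) + (-4) + (4) + (4)] = 16/8 = 2
  <chi_rho, chi_2> = (1/8)[1*(12)*conj(1) + 1*(0)*conj(1) + 2*(-2)*conj(1) + 2*(2)*conj(-1) + 2*(2)*conj(-1)]
      = (1/8)[(12) + (0) + (-4) + (-4) + (-4)] = 0/8 = 0
  <chi_rho, chi_3> = (1/8)[1*(12)*conj(1) + 1*(0)*conj(1) + 2*(-2)*conj(-1) + 2*(2)*conj(1) + 2*(2)*conj(-1)]
      = (1/8)[(12) + (0) + (4) + (4) + (-4)] = 16/8 = 2
  <chi_rho, chi_4> = (1/8)[1*(12)*conj(1) + 1*(0)*conj(1) + 2*(-2)*conj(-1) + 2*(2)*conj(-1) + 2*(2)*conj(1)]
      = (1/8)[(12) + (0) + (4) + (-4) + (4)] = 16/8 = 2
  <chi_rho, chi_5> = (1/8)[1*(12)*conj(2) + 1*(0)*conj(-2) + 2*(-2)*conj(0) + 2*(2)*conj(0) + 2*(2)*conj(0)]
      = (1/8)[(24) + (0) + (0) + (0) + (0)] = 24/8 = 3
Dimension check: dim(rho) = sum (mult * dim) = 2*1 + 0*1 + 2*1 + 2*1 + 3*2 = 12 = chi_rho(e) = 12.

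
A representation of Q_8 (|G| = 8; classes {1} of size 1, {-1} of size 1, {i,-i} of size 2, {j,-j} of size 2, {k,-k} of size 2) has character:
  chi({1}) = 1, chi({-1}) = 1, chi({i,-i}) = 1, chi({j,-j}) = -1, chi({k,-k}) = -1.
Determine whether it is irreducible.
Irreducible: <chi, chi> = 1.

<chi, chi> = (1/|G|) sum_C |C| * |chi(C)|^2 = (1/8)[1*|1|^2 + 1*|1|^2 + 2*|1|^2 + 2*|-1|^2 + 2*|-1|^2]
  = (1/8)[(1) + (1) + (2) + (2) + (2)] = 8/8 = 1.
A character is irreducible iff <chi, chi> = 1, so this representation is irreducible.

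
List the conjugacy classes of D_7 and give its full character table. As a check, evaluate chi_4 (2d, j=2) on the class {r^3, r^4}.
Conjugacy classes: {e} of size 1, {r^1, r^6} of size 2, {r^2, r^5} of size 2, {r^3, r^4} of size 2, {s, sr, ..., sr^6} of size 7.
Character table:
  irrep \ class              {e} (size 1)  {r^1, r^6} (size 2)  {r^2, r^5} (size 2)  {r^3, r^4} (size 2)  {s, sr, ..., sr^6} (size 7)
  chi_1 (triv)               1             1                    1                    1                    1                          
  chi_2 (sign: r->1, s->-1)  1             1                    1                    1                    -1                         
  chi_3 (2d, j=1)            2             2*cos(2*pi/7)        -2*cos(3*pi/7)       -2*cos(pi/7)         0                          
  chi_4 (2d, j=2)            2             -2*cos(3*pi/7)       -2*cos(pi/7)         2*cos(2*pi/7)        0                          
  chi_5 (2d, j=3)            2             -2*cos(pi/7)         2*cos(2*pi/7)        -2*cos(3*pi/7)       0                          

Spot check: chi_4 (2d, j=2) on {r^3, r^4} = 2*cos(2*pi/7).

Reasoning: D_7 has order 2*7 = 14 with 5 conjugacy classes, hence 5 irreducibles. Sum of squared dims 1 + 1 + 4 + 4 + 4 = 14 = |G|. Linear characters come from the abelianisation; the 2-dimensional irreps have character r^k -> 2*cos(2*pi*j*k/7), reflections -> 0.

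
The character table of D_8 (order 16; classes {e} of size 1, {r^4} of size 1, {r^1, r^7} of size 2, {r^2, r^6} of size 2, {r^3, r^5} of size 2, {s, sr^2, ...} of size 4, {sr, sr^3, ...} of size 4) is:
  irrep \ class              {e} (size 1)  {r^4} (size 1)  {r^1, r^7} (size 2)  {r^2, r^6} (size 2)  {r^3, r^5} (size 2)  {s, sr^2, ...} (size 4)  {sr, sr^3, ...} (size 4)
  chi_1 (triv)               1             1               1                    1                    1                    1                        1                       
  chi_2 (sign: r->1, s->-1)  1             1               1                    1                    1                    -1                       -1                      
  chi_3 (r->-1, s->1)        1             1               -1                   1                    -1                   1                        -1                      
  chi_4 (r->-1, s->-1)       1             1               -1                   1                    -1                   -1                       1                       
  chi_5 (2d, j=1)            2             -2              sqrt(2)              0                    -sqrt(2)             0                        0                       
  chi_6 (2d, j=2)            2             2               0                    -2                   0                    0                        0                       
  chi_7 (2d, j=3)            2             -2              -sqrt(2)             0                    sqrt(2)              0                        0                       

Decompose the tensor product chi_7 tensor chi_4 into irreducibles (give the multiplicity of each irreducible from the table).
chi_7 tensor chi_4 = chi_5 (all other irreducibles have multiplicity 0).

Why: The character of a tensor product is the pointwise product (chi_7 * chi_4)(C) = chi_7(C) * chi_4(C):
  {e}: (2)*(1), {r^4}: (-2)*(1), {r^1, r^7}: (-sqrt(2))*(-1), {r^2, r^6}: (0)*(1), {r^3, r^5}: (sqrt(2))*(-1), {s, sr^2, ...}: (0)*(-1), {sr, sr^3, ...}: (0)*(1)
so (chi_7 * chi_4) takes values
  {e} -> 2, {r^4} -> -2, {r^1, r^7} -> sqrt(2), {r^2, r^6} -> 0, {r^3, r^5} -> -sqrt(2), {s, sr^2, ...} -> 0, {sr, sr^3, ...} -> 0.
Now take the inner product of this character with each irreducible chi from the table, <chi_7*chi_4, chi> = (1/16) sum_C |C| (chi_7*chi_4)(C) conj(chi(C)):
  <chi_7*chi_4, chi_1> = (1/16)[1*(2)*conj(1) + 1*(-2)*conj(1) + 2*(sqrt(2))*conj(1) + 2*(0)*conj(1) + 2*(-sqrt(2))*conj(1) + 4*(0)*conj(1) + 4*(0)*conj(1)]
      = (1/16)[(2) + (-2) + (2*sqrt(2)) + (0) + (-2*sqrt(2)) + (0) + (0)] = 0/16 = 0
  <chi_7*chi_4, chi_2> = (1/16)[1*(2)*conj(1) + 1*(-2)*conj(1) + 2*(sqrt(2))*conj(1) + 2*(0)*conj(1) + 2*(-sqrt(2))*conj(1) + 4*(0)*conj(-1) + 4*(0)*conj(-1)]
      = (1/16)[(2) + (-2) + (2*sqrt(2)) + (0) + (-2*sqrt(2)) + (0) + (0)] = 0/16 = 0
  <chi_7*chi_4, chi_3> = (1/16)[1*(2)*conj(1) + 1*(-2)*conj(1) + 2*(sqrt(2))*conj(-1) + 2*(0)*conj(1) + 2*(-sqrt(2))*conj(-1) + 4*(0)*conj(1) + 4*(0)*conj(-1)]
      = (1/16)[(2) + (-2) + (-2*sqrt(2)) + (0) + (2*sqrt(2)) + (0) + (0)] = 0/16 = 0
  <chi_7*chi_4, chi_4> = (1/16)[1*(2)*conj(1) + 1*(-2)*conj(1) + 2*(sqrt(2))*conj(-1) + 2*(0)*conj(1) + 2*(-sqrt(2))*conj(-1) + 4*(0)*conj(-1) + 4*(0)*conj(1)]
      = (1/16)[(2) + (-2) + (-2*sqrt(2)) + (0) + (2*sqrt(2)) + (0) + (0)] = 0/16 = 0
  <chi_7*chi_4, chi_5> = (1/16)[1*(2)*conj(2) + 1*(-2)*conj(-2) + 2*(sqrt(2))*conj(sqrt(2)) + 2*(0)*conj(0) + 2*(-sqrt(2))*conj(-sqrt(2)) + 4*(0)*conj(0) + 4*(0)*conj(0)]
      = (1/16)[(4) + (4) + (4) + (0) + (4) + (0) + (0)] = 16/16 = 1
  <chi_7*chi_4, chi_6> = (1/16)[1*(2)*conj(2) + 1*(-2)*conj(2) + 2*(sqrt(2))*conj(0) + 2*(0)*conj(-2) + 2*(-sqrt(2))*conj(0) + 4*(0)*conj(0) + 4*(0)*conj(0)]
      = (1/16)[(4) + (-4) + (0) + (0) + (0) + (0) + (0)] = 0/16 = 0
  <chi_7*chi_4, chi_7> = (1/16)[1*(2)*conj(2) + 1*(-2)*conj(-2) + 2*(sqrt(2))*conj(-sqrt(2)) + 2*(0)*conj(0) + 2*(-sqrt(2))*conj(sqrt(2)) + 4*(0)*conj(0) + 4*(0)*conj(0)]
      = (1/16)[(4) + (4) + (-4) + (0) + (-4) + (0) + (0)] = 0/16 = 0
Hence the multiplicities are chi_5: 1. Dimension check: dim(chi_7)*dim(chi_4) = 2*1 = 2 and sum (mult * dim) = 1*2 = 2.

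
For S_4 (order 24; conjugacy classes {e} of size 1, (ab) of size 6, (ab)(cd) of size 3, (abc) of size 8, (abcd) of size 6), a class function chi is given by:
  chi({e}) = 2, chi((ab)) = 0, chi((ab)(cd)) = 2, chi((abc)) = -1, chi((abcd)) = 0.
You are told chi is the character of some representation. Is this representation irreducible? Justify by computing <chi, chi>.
Irreducible: <chi, chi> = 1.

Argument: <chi, chi> = (1/|G|) sum_C |C| * |chi(C)|^2 = (1/24)[1*|2|^2 + 6*|0|^2 + 3*|2|^2 + 8*|-1|^2 + 6*|0|^2]
  = (1/24)[(4) + (0) + (12) + (8) + (0)] = 24/24 = 1.
A character is irreducible iff <chi, chi> = 1, so this representation is irreducible.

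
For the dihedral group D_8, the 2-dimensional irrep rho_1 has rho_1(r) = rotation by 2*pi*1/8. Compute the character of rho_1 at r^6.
chi_{rho_1}(r^6) = 2*cos(2*pi*1*6/8) = 0

Why: rho_1(r^6) is rotation by angle 2*pi*1*6/8, whose trace is 2*cos(2*pi*1*6/8) = 0.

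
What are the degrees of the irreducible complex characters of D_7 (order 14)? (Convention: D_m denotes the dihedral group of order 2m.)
Dimensions: 1, 1, 2, 2, 2

Proof sketch: There are 5 irreducibles (= number of conjugacy classes). Their dimensions d_i satisfy sum d_i^2 = |G| = 14: 1 + 1 + 4 + 4 + 4 = 14.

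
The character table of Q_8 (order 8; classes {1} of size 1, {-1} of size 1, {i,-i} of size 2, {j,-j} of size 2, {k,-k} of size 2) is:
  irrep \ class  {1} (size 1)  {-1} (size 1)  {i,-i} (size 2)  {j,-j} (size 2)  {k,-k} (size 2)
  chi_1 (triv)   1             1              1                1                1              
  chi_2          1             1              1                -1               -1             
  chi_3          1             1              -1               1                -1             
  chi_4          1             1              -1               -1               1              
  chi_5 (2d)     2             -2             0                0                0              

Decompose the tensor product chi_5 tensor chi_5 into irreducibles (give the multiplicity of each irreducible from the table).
chi_5 tensor chi_5 = chi_1 + chi_2 + chi_3 + chi_4 (all other irreducibles have multiplicity 0).

Argument: The character of a tensor product is the pointwise product (chi_5 * chi_5)(C) = chi_5(C) * chi_5(C):
  {1}: (2)*(2), {-1}: (-2)*(-2), {i,-i}: (0)*(0), {j,-j}: (0)*(0), {k,-k}: (0)*(0)
so (chi_5 * chi_5) takes values
  {1} -> 4, {-1} -> 4, {i,-i} -> 0, {j,-j} -> 0, {k,-k} -> 0.
Now take the inner product of this character with each irreducible chi from the table, <chi_5*chi_5, chi> = (1/8) sum_C |C| (chi_5*chi_5)(C) conj(chi(C)):
  <chi_5*chi_5, chi_1> = (1/8)[1*(4)*conj(1) + 1*(4)*conj(1) + 2*(0)*conj(1) + 2*(0)*conj(1) + 2*(0)*conj(1)]
      = (1/8)[(4) + (4) + (0) + (0) + (0)] = 8/8 = 1
  <chi_5*chi_5, chi_2> = (1/8)[1*(4)*conj(1) + 1*(4)*conj(1) + 2*(0)*conj(1) + 2*(0)*conj(-1) + 2*(0)*conj(-1)]
      = (1/8)[(4) + (4) + (0) + (0) + (0)] = 8/8 = 1
  <chi_5*chi_5, chi_3> = (1/8)[1*(4)*conj(1) + 1*(4)*conj(1) + 2*(0)*conj(-1) + 2*(0)*conj(1) + 2*(0)*conj(-1)]
      = (1/8)[(4) + (4) + (0) + (0) + (0)] = 8/8 = 1
  <chi_5*chi_5, chi_4> = (1/8)[1*(4)*conj(1) + 1*(4)*conj(1) + 2*(0)*conj(-1) + 2*(0)*conj(-1) + 2*(0)*conj(1)]
      = (1/8)[(4) + (4) + (0) + (0) + (0)] = 8/8 = 1
  <chi_5*chi_5, chi_5> = (1/8)[1*(4)*conj(2) + 1*(4)*conj(-2) + 2*(0)*conj(0) + 2*(0)*conj(0) + 2*(0)*conj(0)]
      = (1/8)[(8) + (-8) + (0) + (0) + (0)] = 0/8 = 0
Hence the multiplicities are chi_1: 1, chi_2: 1, chi_3: 1, chi_4: 1. Dimension check: dim(chi_5)*dim(chi_5) = 2*2 = 4 and sum (mult * dim) = 1*1 + 1*1 + 1*1 + 1*1 = 4.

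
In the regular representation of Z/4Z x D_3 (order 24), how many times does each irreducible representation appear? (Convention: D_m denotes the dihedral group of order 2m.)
Each irreducible V_i of dimension d_i appears with multiplicity d_i, i.e. rho_reg = (direct sum over all irreducibles V_i) d_i V_i. The irreducible dimensions for Z/4Z x D_3 are 1, 1, 1, 1, 1, 1, 1, 1, 2, 2, 2, 2: 8 irreducibles of dimension 1, each with multiplicity 1; 4 irreducibles of dimension 2, each with multiplicity 2. Total dimension 8*1*1 + 4*2*2 = 24 = |G|.

Solution. General theorem: in the regular representation of a finite group G, each irreducible appears with multiplicity equal to its dimension. Check: dim(rho_reg) = sum d_i^2 = 1 + 1 + 1 + 1 + 1 + 1 + 1 + 1 + 4 + 4 + 4 + 4 = 24 = |G|.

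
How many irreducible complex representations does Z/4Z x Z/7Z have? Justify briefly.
28

Reasoning: The number of irreducible complex representations of a finite group equals its number of conjugacy classes. Z/4Z x Z/7Z is abelian of order 28, so every element is its own conjugacy class: 28 classes, so Z/4Z x Z/7Z (order 28) has exactly 28 irreducible complex representations.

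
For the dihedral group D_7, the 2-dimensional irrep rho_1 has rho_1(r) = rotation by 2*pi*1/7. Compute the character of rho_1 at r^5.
chi_{rho_1}(r^5) = 2*cos(2*pi*1*5/7) = -2*cos(3*pi/7)

Details: rho_1(r^5) is rotation by angle 2*pi*1*5/7, whose trace is 2*cos(2*pi*1*5/7) = -2*cos(3*pi/7).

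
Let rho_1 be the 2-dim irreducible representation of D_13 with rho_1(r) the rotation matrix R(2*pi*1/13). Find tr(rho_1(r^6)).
chi_{rho_1}(r^6) = 2*cos(2*pi*1*6/13) = -2*cos(pi/13)

Why: rho_1(r^6) is rotation by angle 2*pi*1*6/13, whose trace is 2*cos(2*pi*1*6/13) = -2*cos(pi/13).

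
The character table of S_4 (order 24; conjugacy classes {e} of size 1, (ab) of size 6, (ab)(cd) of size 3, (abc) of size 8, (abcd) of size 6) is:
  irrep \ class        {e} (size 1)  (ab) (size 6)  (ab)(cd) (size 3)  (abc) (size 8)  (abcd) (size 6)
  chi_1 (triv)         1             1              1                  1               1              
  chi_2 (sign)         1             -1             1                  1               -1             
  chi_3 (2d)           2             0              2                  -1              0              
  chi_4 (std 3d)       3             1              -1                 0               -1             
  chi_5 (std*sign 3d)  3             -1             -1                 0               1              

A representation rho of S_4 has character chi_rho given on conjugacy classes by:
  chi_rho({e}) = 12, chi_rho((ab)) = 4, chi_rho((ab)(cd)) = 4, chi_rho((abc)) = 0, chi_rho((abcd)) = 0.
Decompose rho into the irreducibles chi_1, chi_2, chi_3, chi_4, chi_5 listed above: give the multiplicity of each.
Multiplicities: chi_1: 2, chi_2: 0, chi_3: 2, chi_4: 2, chi_5: 0.

Derivation: Use <chi_rho, chi> = (1/|G|) sum_C |C| * chi_rho(C) * conj(chi(C)) with |G| = 24 for each irreducible chi in the table:
  <chi_rho, chi_1> = (1/24)[1*(12)*conj(1) + 6*(4)*conj(1) + 3*(4)*conj(1) + 8*(0)*conj(1) + 6*(0)*conj(1)]
      = (1/24)[(12) + (24) + (12) + (0) + (0)] = 48/24 = 2
  <chi_rho, chi_2> = (1/24)[1*(12)*conj(1) + 6*(4)*conj(-1) + 3*(4)*conj(1) + 8*(0)*conj(1) + 6*(0)*conj(-1)]
      = (1/24)[(12) + (-24) + (12) + (0) + (0)] = 0/24 = 0
  <chi_rho, chi_3> = (1/24)[1*(12)*conj(2) + 6*(4)*conj(0) + 3*(4)*conj(2) + 8*(0)*conj(-1) + 6*(0)*conj(0)]
      = (1/24)[(24) + (0) + (24) + (0) + (0)] = 48/24 = 2
  <chi_rho, chi_4> = (1/24)[1*(12)*conj(3) + 6*(4)*conj(1) + 3*(4)*conj(-1) + 8*(0)*conj(0) + 6*(0)*conj(-1)]
      = (1/24)[(36) + (24) + (-12) + (0) + (0)] = 48/24 = 2
  <chi_rho, chi_5> = (1/24)[1*(12)*conj(3) + 6*(4)*conj(-1) + 3*(4)*conj(-1) + 8*(0)*conj(0) + 6*(0)*conj(1)]
      = (1/24)[(36) + (-24) + (-12) + (0) + (0)] = 0/24 = 0
Dimension check: dim(rho) = sum (mult * dim) = 2*1 + 0*1 + 2*2 + 2*3 + 0*3 = 12 = chi_rho(e) = 12.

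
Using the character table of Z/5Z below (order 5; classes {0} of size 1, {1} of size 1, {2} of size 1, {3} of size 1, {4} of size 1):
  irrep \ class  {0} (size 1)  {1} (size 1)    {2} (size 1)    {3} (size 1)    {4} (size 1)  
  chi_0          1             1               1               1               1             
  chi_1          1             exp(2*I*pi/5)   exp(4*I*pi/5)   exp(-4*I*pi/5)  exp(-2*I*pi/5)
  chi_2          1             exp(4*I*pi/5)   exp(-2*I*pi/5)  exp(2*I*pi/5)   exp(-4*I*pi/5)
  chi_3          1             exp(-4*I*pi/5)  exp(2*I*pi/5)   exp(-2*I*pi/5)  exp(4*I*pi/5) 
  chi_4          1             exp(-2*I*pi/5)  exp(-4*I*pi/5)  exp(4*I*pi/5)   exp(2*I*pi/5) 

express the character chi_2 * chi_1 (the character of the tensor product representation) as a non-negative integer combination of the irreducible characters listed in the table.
chi_2 tensor chi_1 = chi_3 (all other irreducibles have multiplicity 0).

Details: The character of a tensor product is the pointwise product (chi_2 * chi_1)(C) = chi_2(C) * chi_1(C):
  {0}: (1)*(1), {1}: (exp(4*I*pi/5))*(exp(2*I*pi/5)), {2}: (exp(-2*I*pi/5))*(exp(4*I*pi/5)), {3}: (exp(2*I*pi/5))*(exp(-4*I*pi/5)), {4}: (exp(-4*I*pi/5))*(exp(-2*I*pi/5))
so (chi_2 * chi_1) takes values
  {0} -> 1, {1} -> exp(-4*I*pi/5), {2} -> exp(2*I*pi/5), {3} -> exp(-2*I*pi/5), {4} -> exp(4*I*pi/5).
Now take the inner product of this character with each irreducible chi from the table, <chi_2*chi_1, chi> = (1/5) sum_C |C| (chi_2*chi_1)(C) conj(chi(C)):
  <chi_2*chi_1, chi_0> = (1/5)[1*(1)*conj(1) + 1*(exp(-4*I*pi/5))*conj(1) + 1*(exp(2*I*pi/5))*conj(1) + 1*(exp(-2*I*pi/5))*conj(1) + 1*(exp(4*I*pi/5))*conj(1)]
      = (1/5)[(1) + (exp(-4*I*pi/5)) + (exp(2*I*pi/5)) + (exp(-2*I*pi/5)) + (exp(4*I*pi/5))] = 0/5 = 0
  <chi_2*chi_1, chi_1> = (1/5)[1*(1)*conj(1) + 1*(exp(-4*I*pi/5))*conj(exp(2*I*pi/5)) + 1*(exp(2*I*pi/5))*conj(exp(4*I*pi/5)) + 1*(exp(-2*I*pi/5))*conj(exp(-4*I*pi/5)) + 1*(exp(4*I*pi/5))*conj(exp(-2*I*pi/5))]
      = (1/5)[(1) + (exp(4*I*pi/5)) + (exp(-2*I*pi/5)) + (exp(2*I*pi/5)) + (exp(-4*I*pi/5))] = 0/5 = 0
  <chi_2*chi_1, chi_2> = (1/5)[1*(1)*conj(1) + 1*(exp(-4*I*pi/5))*conj(exp(4*I*pi/5)) + 1*(exp(2*I*pi/5))*conj(exp(-2*I*pi/5)) + 1*(exp(-2*I*pi/5))*conj(exp(2*I*pi/5)) + 1*(exp(4*I*pi/5))*conj(exp(-4*I*pi/5))]
      = (1/5)[(1) + (exp(2*I*pi/5)) + (exp(4*I*pi/5)) + (exp(-4*I*pi/5)) + (exp(-2*I*pi/5))] = 0/5 = 0
  <chi_2*chi_1, chi_3> = (1/5)[1*(1)*conj(1) + 1*(exp(-4*I*pi/5))*conj(exp(-4*I*pi/5)) + 1*(exp(2*I*pi/5))*conj(exp(2*I*pi/5)) + 1*(exp(-2*I*pi/5))*conj(exp(-2*I*pi/5)) + 1*(exp(4*I*pi/5))*conj(exp(4*I*pi/5))]
      = (1/5)[(1) + (1) + (1) + (1) + (1)] = 5/5 = 1
  <chi_2*chi_1, chi_4> = (1/5)[1*(1)*conj(1) + 1*(exp(-4*I*pi/5))*conj(exp(-2*I*pi/5)) + 1*(exp(2*I*pi/5))*conj(exp(-4*I*pi/5)) + 1*(exp(-2*I*pi/5))*conj(exp(4*I*pi/5)) + 1*(exp(4*I*pi/5))*conj(exp(2*I*pi/5))]
      = (1/5)[(1) + (exp(-2*I*pi/5)) + (exp(-4*I*pi/5)) + (exp(4*I*pi/5)) + (exp(2*I*pi/5))] = 0/5 = 0
(Exp terms are combined using exp(i*s)*conj(exp(i*t)) = exp(i*(s-t)), and sums of them are collapsed using the identity that for every m > 1 the m distinct m-th roots of unity sum to 0, e.g. 1 + exp(2*I*pi/3) + exp(-2*I*pi/3) = 0.)
Hence the multiplicities are chi_3: 1. Dimension check: dim(chi_2)*dim(chi_1) = 1*1 = 1 and sum (mult * dim) = 1*1 = 1.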